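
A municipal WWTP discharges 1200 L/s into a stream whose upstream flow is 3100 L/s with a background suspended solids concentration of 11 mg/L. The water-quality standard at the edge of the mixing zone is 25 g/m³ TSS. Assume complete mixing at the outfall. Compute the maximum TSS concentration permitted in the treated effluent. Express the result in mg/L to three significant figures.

1200 L/s = 1.2 m³/s.
3100 L/s = 3.1 m³/s.
Mass balance: 25·4.3 = 1.2·Cₑ + 3.1·11.
Cₑ = (107.5 − 34.1) / 1.2 = 61.17 mg/L.

61.2 mg/L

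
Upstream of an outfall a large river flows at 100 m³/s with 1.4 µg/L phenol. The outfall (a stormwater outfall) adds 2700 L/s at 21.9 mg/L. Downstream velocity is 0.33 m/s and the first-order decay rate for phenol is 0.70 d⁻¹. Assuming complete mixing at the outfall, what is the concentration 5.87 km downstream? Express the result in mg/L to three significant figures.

2700 L/s = 2.7 m³/s.
1.4 µg/L = 0.0014 mg/L.
After complete mixing, C₀ = (2.7·21.9 + 100·0.0014) / 102.7 = 0.5771 mg/L.
Travel time t = 5870 m / 0.33 m/s = 1.779e+04 s = 0.2059 d.
C = 0.5771·exp(−0.70·0.2059) = 0.5771·0.8658 = 0.4997 mg/L.

0.500 mg/L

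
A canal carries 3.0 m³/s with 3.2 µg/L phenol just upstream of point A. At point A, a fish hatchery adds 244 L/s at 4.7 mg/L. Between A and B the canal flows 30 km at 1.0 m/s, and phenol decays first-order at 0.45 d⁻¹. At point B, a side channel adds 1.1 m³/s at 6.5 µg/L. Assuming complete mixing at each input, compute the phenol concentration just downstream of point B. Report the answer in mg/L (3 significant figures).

0.229 mg/L

3.2 µg/L = 0.0032 mg/L.
244 L/s = 0.244 m³/s.
After input A: C = (3·0.0032 + 0.244·4.7) / 3.244 = 0.3565 mg/L.
Over the 30 km reach to input B (t = 3e+04 s = 0.3472 d), decay gives C = 0.3565·exp(−0.45·0.3472) = 0.3049 mg/L.
6.5 µg/L = 0.0065 mg/L.
After input B: C = (3.244·0.3049 + 1.1·0.0065) / 4.344 = 0.2293 mg/L.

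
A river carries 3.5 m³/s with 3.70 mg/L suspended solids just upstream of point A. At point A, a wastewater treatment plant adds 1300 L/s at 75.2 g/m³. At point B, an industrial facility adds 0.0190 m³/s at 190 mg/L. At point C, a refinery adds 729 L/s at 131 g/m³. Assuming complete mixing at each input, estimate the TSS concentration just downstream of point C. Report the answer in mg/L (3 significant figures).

1300 L/s = 1.3 m³/s.
After input A: C = (3.5·3.7 + 1.3·75.2) / 4.8 = 23.06 mg/L.
After input B: C = (4.8·23.06 + 0.019·190) / 4.819 = 23.72 mg/L.
729 L/s = 0.729 m³/s.
After input C: C = (4.819·23.72 + 0.729·131) / 5.548 = 37.82 mg/L.

37.8 mg/L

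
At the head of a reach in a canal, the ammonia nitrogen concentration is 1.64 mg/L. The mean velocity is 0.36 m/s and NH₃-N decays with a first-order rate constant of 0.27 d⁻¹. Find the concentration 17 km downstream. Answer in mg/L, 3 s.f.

Travel time t = 17 km / 0.36 m/s = 1.7e+04/0.36 = 4.722e+04 s = 0.5466 d.
First-order decay: C = 1.64·exp(−0.27·0.5466) = 1.64·0.8628 = 1.415 mg/L.

1.41 mg/L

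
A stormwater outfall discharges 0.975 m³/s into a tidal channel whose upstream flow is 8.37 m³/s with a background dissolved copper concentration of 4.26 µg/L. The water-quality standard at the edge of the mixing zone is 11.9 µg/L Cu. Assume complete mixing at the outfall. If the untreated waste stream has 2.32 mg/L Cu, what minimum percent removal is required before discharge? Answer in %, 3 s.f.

96.7 %

4.26 µg/L = 0.00426 mg/L.
11.9 µg/L = 0.0119 mg/L.
Mass balance: 0.0119·9.345 = 0.975·Cₑ + 8.37·0.00426.
Cₑ = (0.1112 − 0.03566) / 0.975 = 0.07749 mg/L.
Required removal = 1 − 0.07749/2.32 = 96.66 %.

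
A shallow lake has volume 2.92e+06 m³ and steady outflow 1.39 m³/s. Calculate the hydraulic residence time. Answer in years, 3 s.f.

0.0666 yr

Q = 1.39 m³/s × 3.156e+07 s/yr = 4.387e+07 m³/yr.
Hydraulic residence time τ = V/Q = 2.92e+06/4.387e+07 = 0.06657 yr.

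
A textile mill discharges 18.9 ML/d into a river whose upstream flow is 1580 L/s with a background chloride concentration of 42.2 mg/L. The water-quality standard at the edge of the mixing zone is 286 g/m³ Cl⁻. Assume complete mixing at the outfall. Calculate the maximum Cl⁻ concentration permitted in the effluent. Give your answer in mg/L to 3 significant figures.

18.9 ML/d = 0.2187 m³/s.
1580 L/s = 1.58 m³/s.
Mass balance: 286·1.799 = 0.2187·Cₑ + 1.58·42.2.
Cₑ = (514.4 − 66.68) / 0.2187 = 2047 mg/L.

2050 mg/L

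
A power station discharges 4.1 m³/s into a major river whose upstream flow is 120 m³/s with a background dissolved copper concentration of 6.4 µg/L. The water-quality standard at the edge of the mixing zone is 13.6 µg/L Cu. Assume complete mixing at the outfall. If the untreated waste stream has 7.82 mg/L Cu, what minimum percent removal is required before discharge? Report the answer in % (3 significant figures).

97.1 %

6.4 µg/L = 0.0064 mg/L.
13.6 µg/L = 0.0136 mg/L.
Mass balance: 0.0136·124.1 = 4.1·Cₑ + 120·0.0064.
Cₑ = (1.688 − 0.768) / 4.1 = 0.2243 mg/L.
Required removal = 1 − 0.2243/7.82 = 97.13 %.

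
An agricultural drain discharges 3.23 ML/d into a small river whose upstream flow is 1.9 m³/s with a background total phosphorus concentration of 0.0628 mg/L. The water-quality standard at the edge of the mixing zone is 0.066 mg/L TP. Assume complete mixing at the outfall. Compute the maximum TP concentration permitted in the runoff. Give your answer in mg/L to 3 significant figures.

0.229 mg/L

3.23 ML/d = 0.03738 m³/s.
Mass balance: 0.066·1.937 = 0.03738·Cₑ + 1.9·0.0628.
Cₑ = (0.1279 − 0.1193) / 0.03738 = 0.2286 mg/L.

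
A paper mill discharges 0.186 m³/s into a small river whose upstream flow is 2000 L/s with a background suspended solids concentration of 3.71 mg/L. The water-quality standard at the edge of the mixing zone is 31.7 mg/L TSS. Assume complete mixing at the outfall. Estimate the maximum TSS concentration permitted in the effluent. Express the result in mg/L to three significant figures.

333 mg/L

2000 L/s = 2 m³/s.
Mass balance: 31.7·2.186 = 0.186·Cₑ + 2·3.71.
Cₑ = (69.3 − 7.42) / 0.186 = 332.7 mg/L.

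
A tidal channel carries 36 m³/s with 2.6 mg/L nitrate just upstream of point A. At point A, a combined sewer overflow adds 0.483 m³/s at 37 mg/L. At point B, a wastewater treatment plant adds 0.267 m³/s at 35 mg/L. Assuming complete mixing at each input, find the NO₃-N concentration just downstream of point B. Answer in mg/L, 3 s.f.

After input A: C = (36·2.6 + 0.483·37) / 36.48 = 3.055 mg/L.
After input B: C = (36.48·3.055 + 0.267·35) / 36.75 = 3.288 mg/L.

3.29 mg/L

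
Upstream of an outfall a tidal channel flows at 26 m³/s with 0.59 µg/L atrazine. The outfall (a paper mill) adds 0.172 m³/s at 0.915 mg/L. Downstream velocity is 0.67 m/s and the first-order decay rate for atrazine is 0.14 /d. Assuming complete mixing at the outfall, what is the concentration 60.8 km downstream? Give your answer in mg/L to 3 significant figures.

0.00570 mg/L

0.59 µg/L = 0.00059 mg/L.
After complete mixing, C₀ = (0.172·0.915 + 26·0.00059) / 26.17 = 0.006599 mg/L.
Travel time t = 6.08e+04 m / 0.67 m/s = 9.075e+04 s = 1.05 d.
C = 0.006599·exp(−0.14·1.05) = 0.006599·0.8633 = 0.005697 mg/L.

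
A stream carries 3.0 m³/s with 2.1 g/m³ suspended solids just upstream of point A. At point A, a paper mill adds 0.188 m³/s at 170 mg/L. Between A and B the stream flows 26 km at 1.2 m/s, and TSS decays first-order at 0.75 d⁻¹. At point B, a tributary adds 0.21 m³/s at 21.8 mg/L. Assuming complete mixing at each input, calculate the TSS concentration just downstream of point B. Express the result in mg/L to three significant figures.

10.7 mg/L

After input A: C = (3·2.1 + 0.188·170) / 3.188 = 12 mg/L.
Over the 26 km reach to input B (t = 2.167e+04 s = 0.2508 d), decay gives C = 12·exp(−0.75·0.2508) = 9.944 mg/L.
After input B: C = (3.188·9.944 + 0.21·21.8) / 3.398 = 10.68 mg/L.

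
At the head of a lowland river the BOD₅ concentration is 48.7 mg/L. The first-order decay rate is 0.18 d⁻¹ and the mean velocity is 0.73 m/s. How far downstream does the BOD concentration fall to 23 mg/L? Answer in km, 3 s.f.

263 km

From C = C₀·e^(−kt), t = ln(C₀/C)/k = ln(48.7/23)/0.18 = 0.7502/0.18 = 4.168 d.
Distance = v·t = 0.73 m/s × 3.601e+05 s = 2.629e+05 m = 262.9 km.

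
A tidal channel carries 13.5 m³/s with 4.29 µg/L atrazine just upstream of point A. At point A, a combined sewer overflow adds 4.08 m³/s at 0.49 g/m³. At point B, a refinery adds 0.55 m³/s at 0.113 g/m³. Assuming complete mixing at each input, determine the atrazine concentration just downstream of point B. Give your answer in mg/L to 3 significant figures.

0.117 mg/L

4.29 µg/L = 0.00429 mg/L.
After input A: C = (13.5·0.00429 + 4.08·0.49) / 17.58 = 0.117 mg/L.
After input B: C = (17.58·0.117 + 0.55·0.113) / 18.13 = 0.1169 mg/L.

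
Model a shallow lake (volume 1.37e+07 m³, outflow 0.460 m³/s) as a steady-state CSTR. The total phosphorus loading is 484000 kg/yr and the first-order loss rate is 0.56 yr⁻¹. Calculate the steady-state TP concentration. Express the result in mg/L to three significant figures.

Outflow Q = 0.460 m³/s × 3.156e+07 s/yr = 1.452e+07 m³/yr.
Steady-state CSTR mass balance: W = Q·C + k·V·C, so C = W/(Q + kV).
Q + kV = 1.452e+07 + 0.56·1.37e+07 = 2.219e+07 m³/yr.
C = 484000/2.219e+07 = 0.02181 kg/m³ = 21.81 mg/L.

21.8 mg/L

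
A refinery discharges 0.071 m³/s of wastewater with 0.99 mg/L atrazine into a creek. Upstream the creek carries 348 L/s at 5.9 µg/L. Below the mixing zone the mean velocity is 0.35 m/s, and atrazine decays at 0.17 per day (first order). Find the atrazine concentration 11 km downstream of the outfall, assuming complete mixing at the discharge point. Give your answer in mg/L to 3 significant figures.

348 L/s = 0.348 m³/s.
5.9 µg/L = 0.0059 mg/L.
After complete mixing, C₀ = (0.071·0.99 + 0.348·0.0059) / 0.419 = 0.1727 mg/L.
Travel time t = 1.1e+04 m / 0.35 m/s = 3.143e+04 s = 0.3638 d.
C = 0.1727·exp(−0.17·0.3638) = 0.1727·0.94 = 0.1623 mg/L.

0.162 mg/L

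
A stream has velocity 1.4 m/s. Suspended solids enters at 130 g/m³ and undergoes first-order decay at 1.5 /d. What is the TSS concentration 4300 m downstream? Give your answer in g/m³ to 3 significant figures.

123 g/m³

Travel time t = 4300 m / 1.4 m/s = 4300/1.4 = 3071 s = 0.03555 d.
First-order decay: C = 130·exp(−1.5·0.03555) = 130·0.9481 = 123.2 g/m³.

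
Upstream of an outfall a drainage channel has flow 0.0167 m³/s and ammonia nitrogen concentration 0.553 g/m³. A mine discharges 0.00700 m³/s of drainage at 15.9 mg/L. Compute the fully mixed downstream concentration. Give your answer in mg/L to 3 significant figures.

5.09 mg/L

By mass balance at complete mixing, C = (0.007·15.9 + 0.0167·0.553) / (0.007 + 0.0167) = 0.1205/0.0237 = 5.086 mg/L.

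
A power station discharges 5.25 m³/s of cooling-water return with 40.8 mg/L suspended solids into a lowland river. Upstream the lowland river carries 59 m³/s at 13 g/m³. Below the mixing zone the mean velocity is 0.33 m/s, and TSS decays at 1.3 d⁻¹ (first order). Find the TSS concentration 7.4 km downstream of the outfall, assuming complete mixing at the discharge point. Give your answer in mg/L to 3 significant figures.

10.9 mg/L

After complete mixing, C₀ = (5.25·40.8 + 59·13) / 64.25 = 15.27 mg/L.
Travel time t = 7400 m / 0.33 m/s = 2.242e+04 s = 0.2595 d.
C = 15.27·exp(−1.3·0.2595) = 15.27·0.7136 = 10.9 mg/L.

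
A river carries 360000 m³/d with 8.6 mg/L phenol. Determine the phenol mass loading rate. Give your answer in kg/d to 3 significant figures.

3100 kg/d

360000 m³/d = 4.167 m³/s.
Mass flux = Q·C = 4.167 m³/s × 8.6 g/m³ = 35.83 g/s.
= 35.83 g/s × 86.4 = 3096 kg/d.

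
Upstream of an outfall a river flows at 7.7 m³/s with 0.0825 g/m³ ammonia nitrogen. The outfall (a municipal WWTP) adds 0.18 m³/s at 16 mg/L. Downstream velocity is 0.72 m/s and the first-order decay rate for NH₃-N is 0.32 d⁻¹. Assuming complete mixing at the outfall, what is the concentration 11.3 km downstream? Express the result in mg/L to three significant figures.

0.421 mg/L

After complete mixing, C₀ = (0.18·16 + 7.7·0.0825) / 7.88 = 0.4461 mg/L.
Travel time t = 1.13e+04 m / 0.72 m/s = 1.569e+04 s = 0.1816 d.
C = 0.4461·exp(−0.32·0.1816) = 0.4461·0.9435 = 0.4209 mg/L.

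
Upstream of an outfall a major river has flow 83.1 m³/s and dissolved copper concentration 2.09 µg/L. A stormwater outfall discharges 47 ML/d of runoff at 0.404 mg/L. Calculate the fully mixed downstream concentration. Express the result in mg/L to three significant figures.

0.00470 mg/L

47 ML/d = 0.544 m³/s.
2.09 µg/L = 0.00209 mg/L.
By mass balance at complete mixing, C = (0.544·0.404 + 83.1·0.00209) / (0.544 + 83.1) = 0.3934/83.64 = 0.004704 mg/L.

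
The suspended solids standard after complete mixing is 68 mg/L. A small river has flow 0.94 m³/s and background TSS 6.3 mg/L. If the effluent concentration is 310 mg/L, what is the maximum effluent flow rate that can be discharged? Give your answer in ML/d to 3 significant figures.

Mass balance at complete mixing: C_std·(Q_w + Q_r) = Q_w·C_e + Q_r·C_b.
Rearranging, Q_w = Q_r·(C_std − C_b)/(C_e − C_std) = 0.94·(68 − 6.3) / (310 − 68) = 0.2397 m³/s.
= 20.71 ML/d.

20.7 ML/d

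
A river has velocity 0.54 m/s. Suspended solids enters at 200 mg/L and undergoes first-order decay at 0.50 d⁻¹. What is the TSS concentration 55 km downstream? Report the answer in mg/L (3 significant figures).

Travel time t = 55 km / 0.54 m/s = 5.5e+04/0.54 = 1.019e+05 s = 1.179 d.
First-order decay: C = 200·exp(−0.50·1.179) = 200·0.5546 = 110.9 mg/L.

111 mg/L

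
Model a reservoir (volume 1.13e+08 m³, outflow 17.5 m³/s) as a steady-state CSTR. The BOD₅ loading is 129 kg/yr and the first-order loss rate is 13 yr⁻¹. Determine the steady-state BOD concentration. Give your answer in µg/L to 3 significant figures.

Outflow Q = 17.5 m³/s × 3.156e+07 s/yr = 5.523e+08 m³/yr.
Steady-state CSTR mass balance: W = Q·C + k·V·C, so C = W/(Q + kV).
Q + kV = 5.523e+08 + 13·1.13e+08 = 2.021e+09 m³/yr.
C = 129/2.021e+09 = 6.382e-08 kg/m³ = 6.382e-05 mg/L = 0.06382 µg/L.

0.0638 µg/L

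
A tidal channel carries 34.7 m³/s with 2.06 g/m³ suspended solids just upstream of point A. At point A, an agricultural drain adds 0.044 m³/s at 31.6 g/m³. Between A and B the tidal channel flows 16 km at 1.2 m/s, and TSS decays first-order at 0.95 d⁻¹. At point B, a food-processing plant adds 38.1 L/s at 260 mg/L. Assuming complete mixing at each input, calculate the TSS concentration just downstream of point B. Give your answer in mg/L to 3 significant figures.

2.09 mg/L

After input A: C = (34.7·2.06 + 0.044·31.6) / 34.74 = 2.097 mg/L.
Over the 16 km reach to input B (t = 1.333e+04 s = 0.1543 d), decay gives C = 2.097·exp(−0.95·0.1543) = 1.811 mg/L.
38.1 L/s = 0.0381 m³/s.
After input B: C = (34.74·1.811 + 0.0381·260) / 34.78 = 2.094 mg/L.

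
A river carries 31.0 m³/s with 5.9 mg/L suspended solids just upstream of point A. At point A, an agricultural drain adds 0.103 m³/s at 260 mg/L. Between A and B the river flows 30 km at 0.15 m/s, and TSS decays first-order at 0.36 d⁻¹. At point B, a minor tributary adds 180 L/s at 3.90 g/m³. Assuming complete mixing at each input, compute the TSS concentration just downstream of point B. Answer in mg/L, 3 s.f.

2.94 mg/L

After input A: C = (31·5.9 + 0.103·260) / 31.1 = 6.741 mg/L.
Over the 30 km reach to input B (t = 2e+05 s = 2.315 d), decay gives C = 6.741·exp(−0.36·2.315) = 2.93 mg/L.
180 L/s = 0.18 m³/s.
After input B: C = (31.1·2.93 + 0.18·3.9) / 31.28 = 2.935 mg/L.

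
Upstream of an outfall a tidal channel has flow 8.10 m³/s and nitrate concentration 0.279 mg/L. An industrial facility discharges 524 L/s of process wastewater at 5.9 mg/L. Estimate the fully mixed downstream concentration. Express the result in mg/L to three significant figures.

0.621 mg/L

524 L/s = 0.524 m³/s.
Conservation of mass across the mixing zone: C = (0.524·5.9 + 8.1·0.279) / (0.524 + 8.1) = 5.351/8.624 = 0.6205 mg/L.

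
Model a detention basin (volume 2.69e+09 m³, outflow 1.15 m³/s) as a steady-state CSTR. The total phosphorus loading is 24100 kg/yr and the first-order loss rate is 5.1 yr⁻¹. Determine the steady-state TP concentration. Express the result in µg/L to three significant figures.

Outflow Q = 1.15 m³/s × 3.156e+07 s/yr = 3.629e+07 m³/yr.
Steady-state CSTR mass balance: W = Q·C + k·V·C, so C = W/(Q + kV).
Q + kV = 3.629e+07 + 5.1·2.69e+09 = 1.376e+10 m³/yr.
C = 24100/1.376e+10 = 1.752e-06 kg/m³ = 0.001752 mg/L = 1.752 µg/L.

1.75 µg/L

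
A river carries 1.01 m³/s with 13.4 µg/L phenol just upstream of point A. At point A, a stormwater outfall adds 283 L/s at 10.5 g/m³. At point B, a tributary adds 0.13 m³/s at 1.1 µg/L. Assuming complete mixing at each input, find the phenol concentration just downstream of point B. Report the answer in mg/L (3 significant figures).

2.10 mg/L

13.4 µg/L = 0.0134 mg/L.
283 L/s = 0.283 m³/s.
After input A: C = (1.01·0.0134 + 0.283·10.5) / 1.293 = 2.309 mg/L.
1.1 µg/L = 0.0011 mg/L.
After input B: C = (1.293·2.309 + 0.13·0.0011) / 1.423 = 2.098 mg/L.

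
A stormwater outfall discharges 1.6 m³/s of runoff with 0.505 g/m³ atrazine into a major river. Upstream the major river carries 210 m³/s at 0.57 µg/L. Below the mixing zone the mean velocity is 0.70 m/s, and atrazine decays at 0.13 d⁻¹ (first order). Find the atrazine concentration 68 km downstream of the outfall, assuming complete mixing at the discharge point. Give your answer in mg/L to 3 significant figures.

0.00379 mg/L

0.57 µg/L = 0.00057 mg/L.
After complete mixing, C₀ = (1.6·0.505 + 210·0.00057) / 211.6 = 0.004384 mg/L.
Travel time t = 6.8e+04 m / 0.70 m/s = 9.714e+04 s = 1.124 d.
C = 0.004384·exp(−0.13·1.124) = 0.004384·0.864 = 0.003788 mg/L.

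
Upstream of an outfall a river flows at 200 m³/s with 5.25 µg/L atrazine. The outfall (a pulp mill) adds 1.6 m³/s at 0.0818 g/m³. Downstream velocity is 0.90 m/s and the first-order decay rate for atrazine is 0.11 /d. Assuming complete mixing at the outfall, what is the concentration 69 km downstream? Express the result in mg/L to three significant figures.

0.00531 mg/L

5.25 µg/L = 0.00525 mg/L.
After complete mixing, C₀ = (1.6·0.0818 + 200·0.00525) / 201.6 = 0.005858 mg/L.
Travel time t = 6.9e+04 m / 0.90 m/s = 7.667e+04 s = 0.8873 d.
C = 0.005858·exp(−0.11·0.8873) = 0.005858·0.907 = 0.005313 mg/L.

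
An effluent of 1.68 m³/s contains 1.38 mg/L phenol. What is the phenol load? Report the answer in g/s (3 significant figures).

2.32 g/s

Mass flux = Q·C = 1.68 m³/s × 1.38 g/m³ = 2.318 g/s.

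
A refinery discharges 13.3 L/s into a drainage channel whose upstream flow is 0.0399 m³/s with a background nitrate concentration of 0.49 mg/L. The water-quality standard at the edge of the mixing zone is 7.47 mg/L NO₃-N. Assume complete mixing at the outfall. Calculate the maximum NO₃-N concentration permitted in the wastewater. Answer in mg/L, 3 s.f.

13.3 L/s = 0.0133 m³/s.
Mass balance: 7.47·0.0532 = 0.0133·Cₑ + 0.0399·0.49.
Cₑ = (0.3974 − 0.01955) / 0.0133 = 28.41 mg/L.

28.4 mg/L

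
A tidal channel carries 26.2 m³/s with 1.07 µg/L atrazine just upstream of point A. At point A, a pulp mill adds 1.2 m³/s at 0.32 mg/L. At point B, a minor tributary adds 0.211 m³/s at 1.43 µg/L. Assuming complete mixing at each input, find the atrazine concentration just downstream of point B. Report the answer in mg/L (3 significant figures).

1.07 µg/L = 0.00107 mg/L.
After input A: C = (26.2·0.00107 + 1.2·0.32) / 27.4 = 0.01504 mg/L.
1.43 µg/L = 0.00143 mg/L.
After input B: C = (27.4·0.01504 + 0.211·0.00143) / 27.61 = 0.01493 mg/L.

0.0149 mg/L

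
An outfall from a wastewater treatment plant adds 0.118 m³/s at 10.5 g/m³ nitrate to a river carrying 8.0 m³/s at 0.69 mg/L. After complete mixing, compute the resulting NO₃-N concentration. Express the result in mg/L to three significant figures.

By mass balance at complete mixing, C = (0.118·10.5 + 8·0.69) / (0.118 + 8) = 6.759/8.118 = 0.8326 mg/L.

0.833 mg/L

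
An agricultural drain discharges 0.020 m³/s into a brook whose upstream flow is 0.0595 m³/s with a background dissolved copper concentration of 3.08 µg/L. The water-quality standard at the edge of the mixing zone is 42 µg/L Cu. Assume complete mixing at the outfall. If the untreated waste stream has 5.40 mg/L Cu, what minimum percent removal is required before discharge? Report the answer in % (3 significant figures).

97.1 %

3.08 µg/L = 0.00308 mg/L.
42 µg/L = 0.042 mg/L.
Mass balance: 0.042·0.0795 = 0.02·Cₑ + 0.0595·0.00308.
Cₑ = (0.003339 − 0.0001833) / 0.02 = 0.1578 mg/L.
Required removal = 1 − 0.1578/5.40 = 97.08 %.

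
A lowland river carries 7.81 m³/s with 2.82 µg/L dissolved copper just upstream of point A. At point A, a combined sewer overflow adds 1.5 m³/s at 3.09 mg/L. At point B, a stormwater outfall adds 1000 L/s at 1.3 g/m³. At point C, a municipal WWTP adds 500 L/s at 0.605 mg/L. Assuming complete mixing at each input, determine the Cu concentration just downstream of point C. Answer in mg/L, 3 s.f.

2.82 µg/L = 0.00282 mg/L.
After input A: C = (7.81·0.00282 + 1.5·3.09) / 9.31 = 0.5002 mg/L.
1000 L/s = 1 m³/s.
After input B: C = (9.31·0.5002 + 1·1.3) / 10.31 = 0.5778 mg/L.
500 L/s = 0.5 m³/s.
After input C: C = (10.31·0.5778 + 0.5·0.605) / 10.81 = 0.579 mg/L.

0.579 mg/L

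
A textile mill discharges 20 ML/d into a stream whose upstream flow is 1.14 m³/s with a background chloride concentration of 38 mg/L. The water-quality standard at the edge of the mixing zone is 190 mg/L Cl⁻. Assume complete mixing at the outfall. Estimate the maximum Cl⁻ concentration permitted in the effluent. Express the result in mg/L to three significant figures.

939 mg/L

20 ML/d = 0.2315 m³/s.
Mass balance: 190·1.371 = 0.2315·Cₑ + 1.14·38.
Cₑ = (260.6 − 43.32) / 0.2315 = 938.6 mg/L.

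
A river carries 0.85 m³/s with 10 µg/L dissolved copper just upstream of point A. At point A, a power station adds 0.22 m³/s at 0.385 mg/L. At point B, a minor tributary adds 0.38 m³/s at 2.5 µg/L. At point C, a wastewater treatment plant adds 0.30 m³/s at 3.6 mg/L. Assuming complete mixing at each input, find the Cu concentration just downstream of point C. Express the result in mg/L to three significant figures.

0.671 mg/L

10 µg/L = 0.01 mg/L.
After input A: C = (0.85·0.01 + 0.22·0.385) / 1.07 = 0.0871 mg/L.
2.5 µg/L = 0.0025 mg/L.
After input B: C = (1.07·0.0871 + 0.38·0.0025) / 1.45 = 0.06493 mg/L.
After input C: C = (1.45·0.06493 + 0.3·3.6) / 1.75 = 0.6709 mg/L.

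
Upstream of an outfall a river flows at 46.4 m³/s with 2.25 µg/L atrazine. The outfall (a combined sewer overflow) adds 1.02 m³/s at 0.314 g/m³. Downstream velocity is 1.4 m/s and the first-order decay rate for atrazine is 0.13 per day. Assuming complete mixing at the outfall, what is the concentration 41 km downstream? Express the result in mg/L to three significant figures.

2.25 µg/L = 0.00225 mg/L.
After complete mixing, C₀ = (1.02·0.314 + 46.4·0.00225) / 47.42 = 0.008956 mg/L.
Travel time t = 4.1e+04 m / 1.4 m/s = 2.929e+04 s = 0.339 d.
C = 0.008956·exp(−0.13·0.339) = 0.008956·0.9569 = 0.00857 mg/L.

0.00857 mg/L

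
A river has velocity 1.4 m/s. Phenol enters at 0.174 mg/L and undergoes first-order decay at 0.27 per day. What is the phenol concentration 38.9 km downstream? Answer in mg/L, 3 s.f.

0.160 mg/L

Travel time t = 38.9 km / 1.4 m/s = 3.89e+04/1.4 = 2.779e+04 s = 0.3216 d.
First-order decay: C = 0.174·exp(−0.27·0.3216) = 0.174·0.9168 = 0.1595 mg/L.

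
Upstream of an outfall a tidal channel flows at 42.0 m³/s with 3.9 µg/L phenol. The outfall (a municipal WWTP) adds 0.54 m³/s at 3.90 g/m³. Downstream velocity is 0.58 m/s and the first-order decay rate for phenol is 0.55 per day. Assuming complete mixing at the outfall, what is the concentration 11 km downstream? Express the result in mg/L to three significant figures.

0.0473 mg/L

3.9 µg/L = 0.0039 mg/L.
After complete mixing, C₀ = (0.54·3.9 + 42·0.0039) / 42.54 = 0.05336 mg/L.
Travel time t = 1.1e+04 m / 0.58 m/s = 1.897e+04 s = 0.2195 d.
C = 0.05336·exp(−0.55·0.2195) = 0.05336·0.8863 = 0.04729 mg/L.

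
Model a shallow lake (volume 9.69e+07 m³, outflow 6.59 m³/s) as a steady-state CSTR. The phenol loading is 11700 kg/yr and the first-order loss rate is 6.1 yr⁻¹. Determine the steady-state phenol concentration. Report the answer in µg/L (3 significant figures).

14.6 µg/L

Outflow Q = 6.59 m³/s × 3.156e+07 s/yr = 2.08e+08 m³/yr.
Steady-state CSTR mass balance: W = Q·C + k·V·C, so C = W/(Q + kV).
Q + kV = 2.08e+08 + 6.1·9.69e+07 = 7.991e+08 m³/yr.
C = 11700/7.991e+08 = 1.464e-05 kg/m³ = 0.01464 mg/L = 14.64 µg/L.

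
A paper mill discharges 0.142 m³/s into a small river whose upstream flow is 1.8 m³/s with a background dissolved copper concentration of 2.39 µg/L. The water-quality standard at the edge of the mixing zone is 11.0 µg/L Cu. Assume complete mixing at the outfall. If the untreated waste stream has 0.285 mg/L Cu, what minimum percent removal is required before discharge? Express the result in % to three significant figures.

57.8 %

2.39 µg/L = 0.00239 mg/L.
11.0 µg/L = 0.011 mg/L.
Mass balance: 0.011·1.942 = 0.142·Cₑ + 1.8·0.00239.
Cₑ = (0.02136 − 0.004302) / 0.142 = 0.1201 mg/L.
Required removal = 1 − 0.1201/0.285 = 57.85 %.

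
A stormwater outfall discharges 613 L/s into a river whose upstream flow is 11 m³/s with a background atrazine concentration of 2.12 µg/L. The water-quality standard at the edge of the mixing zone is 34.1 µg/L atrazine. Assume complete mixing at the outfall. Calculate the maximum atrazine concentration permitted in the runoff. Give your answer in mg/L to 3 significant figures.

613 L/s = 0.613 m³/s.
2.12 µg/L = 0.00212 mg/L.
34.1 µg/L = 0.0341 mg/L.
Mass balance: 0.0341·11.61 = 0.613·Cₑ + 11·0.00212.
Cₑ = (0.396 − 0.02332) / 0.613 = 0.608 mg/L.

0.608 mg/L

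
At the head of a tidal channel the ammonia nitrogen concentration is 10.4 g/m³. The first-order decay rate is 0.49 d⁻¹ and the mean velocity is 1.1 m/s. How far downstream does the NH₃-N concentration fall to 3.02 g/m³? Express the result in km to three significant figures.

240 km

From C = C₀·e^(−kt), t = ln(C₀/C)/k = ln(10.4/3.02)/0.49 = 1.237/0.49 = 2.524 d.
Distance = v·t = 1.1 m/s × 2.18e+05 s = 2.398e+05 m = 239.8 km.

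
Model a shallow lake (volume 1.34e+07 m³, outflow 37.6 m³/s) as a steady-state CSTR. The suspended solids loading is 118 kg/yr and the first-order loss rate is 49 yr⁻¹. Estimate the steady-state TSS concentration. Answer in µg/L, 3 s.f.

0.0640 µg/L

Outflow Q = 37.6 m³/s × 3.156e+07 s/yr = 1.187e+09 m³/yr.
Steady-state CSTR mass balance: W = Q·C + k·V·C, so C = W/(Q + kV).
Q + kV = 1.187e+09 + 49·1.34e+07 = 1.843e+09 m³/yr.
C = 118/1.843e+09 = 6.402e-08 kg/m³ = 6.402e-05 mg/L = 0.06402 µg/L.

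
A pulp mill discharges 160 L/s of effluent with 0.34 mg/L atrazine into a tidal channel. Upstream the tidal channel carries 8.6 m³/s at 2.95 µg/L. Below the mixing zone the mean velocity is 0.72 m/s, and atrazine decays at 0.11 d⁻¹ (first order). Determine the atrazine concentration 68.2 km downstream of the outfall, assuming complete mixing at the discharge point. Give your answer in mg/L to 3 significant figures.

0.00807 mg/L

160 L/s = 0.16 m³/s.
2.95 µg/L = 0.00295 mg/L.
After complete mixing, C₀ = (0.16·0.34 + 8.6·0.00295) / 8.76 = 0.009106 mg/L.
Travel time t = 6.82e+04 m / 0.72 m/s = 9.472e+04 s = 1.096 d.
C = 0.009106·exp(−0.11·1.096) = 0.009106·0.8864 = 0.008072 mg/L.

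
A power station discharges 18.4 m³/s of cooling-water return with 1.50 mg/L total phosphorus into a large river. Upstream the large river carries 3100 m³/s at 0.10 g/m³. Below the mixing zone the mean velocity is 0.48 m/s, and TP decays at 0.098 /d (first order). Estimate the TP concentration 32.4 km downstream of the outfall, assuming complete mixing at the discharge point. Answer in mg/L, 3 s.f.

After complete mixing, C₀ = (18.4·1.5 + 3100·0.1) / 3118 = 0.1083 mg/L.
Travel time t = 3.24e+04 m / 0.48 m/s = 6.75e+04 s = 0.7812 d.
C = 0.1083·exp(−0.098·0.7812) = 0.1083·0.9263 = 0.1003 mg/L.

0.100 mg/L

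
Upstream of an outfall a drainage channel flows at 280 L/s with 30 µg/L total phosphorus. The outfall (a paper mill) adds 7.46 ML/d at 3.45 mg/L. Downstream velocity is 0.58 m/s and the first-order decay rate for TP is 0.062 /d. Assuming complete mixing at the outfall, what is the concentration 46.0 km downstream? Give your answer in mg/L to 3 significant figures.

0.790 mg/L

7.46 ML/d = 0.08634 m³/s.
280 L/s = 0.28 m³/s.
30 µg/L = 0.03 mg/L.
After complete mixing, C₀ = (0.08634·3.45 + 0.28·0.03) / 0.3663 = 0.8361 mg/L.
Travel time t = 4.6e+04 m / 0.58 m/s = 7.931e+04 s = 0.9179 d.
C = 0.8361·exp(−0.062·0.9179) = 0.8361·0.9447 = 0.7898 mg/L.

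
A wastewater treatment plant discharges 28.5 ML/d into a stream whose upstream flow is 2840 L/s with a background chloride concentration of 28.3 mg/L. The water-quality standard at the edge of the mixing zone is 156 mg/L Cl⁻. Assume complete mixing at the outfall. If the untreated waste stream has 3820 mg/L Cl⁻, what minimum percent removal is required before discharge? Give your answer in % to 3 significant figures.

67.1 %

28.5 ML/d = 0.3299 m³/s.
2840 L/s = 2.84 m³/s.
Mass balance: 156·3.17 = 0.3299·Cₑ + 2.84·28.3.
Cₑ = (494.5 − 80.37) / 0.3299 = 1255 mg/L.
Required removal = 1 − 1255/3820 = 67.13 %.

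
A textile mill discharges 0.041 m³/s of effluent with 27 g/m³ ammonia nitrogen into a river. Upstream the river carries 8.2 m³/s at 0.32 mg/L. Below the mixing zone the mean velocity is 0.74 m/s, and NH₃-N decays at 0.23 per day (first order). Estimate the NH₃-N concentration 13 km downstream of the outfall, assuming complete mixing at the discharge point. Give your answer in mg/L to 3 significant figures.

0.432 mg/L

After complete mixing, C₀ = (0.041·27 + 8.2·0.32) / 8.241 = 0.4527 mg/L.
Travel time t = 1.3e+04 m / 0.74 m/s = 1.757e+04 s = 0.2033 d.
C = 0.4527·exp(−0.23·0.2033) = 0.4527·0.9543 = 0.4321 mg/L.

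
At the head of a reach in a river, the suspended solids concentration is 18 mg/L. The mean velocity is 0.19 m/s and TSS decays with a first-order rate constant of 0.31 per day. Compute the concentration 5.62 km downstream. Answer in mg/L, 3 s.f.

16.2 mg/L

Travel time t = 5.62 km / 0.19 m/s = 5620/0.19 = 2.958e+04 s = 0.3423 d.
First-order decay: C = 18·exp(−0.31·0.3423) = 18·0.8993 = 16.19 mg/L.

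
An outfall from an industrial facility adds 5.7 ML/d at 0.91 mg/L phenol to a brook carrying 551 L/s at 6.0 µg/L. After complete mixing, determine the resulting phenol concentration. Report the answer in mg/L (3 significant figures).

0.103 mg/L

5.7 ML/d = 0.06597 m³/s.
551 L/s = 0.551 m³/s.
6.0 µg/L = 0.006 mg/L.
By mass balance at complete mixing, C = (0.06597·0.91 + 0.551·0.006) / (0.06597 + 0.551) = 0.06334/0.617 = 0.1027 mg/L.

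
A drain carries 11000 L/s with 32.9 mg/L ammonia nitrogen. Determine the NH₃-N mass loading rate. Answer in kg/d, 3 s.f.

31300 kg/d

11000 L/s = 11 m³/s.
Mass flux = Q·C = 11 m³/s × 32.9 g/m³ = 361.9 g/s.
= 361.9 g/s × 86.4 = 3.127e+04 kg/d.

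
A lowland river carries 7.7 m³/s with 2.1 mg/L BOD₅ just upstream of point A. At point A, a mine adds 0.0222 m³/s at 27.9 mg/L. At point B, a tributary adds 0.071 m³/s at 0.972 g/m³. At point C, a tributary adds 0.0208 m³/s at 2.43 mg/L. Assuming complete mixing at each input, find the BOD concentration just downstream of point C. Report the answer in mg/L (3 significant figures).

2.16 mg/L

After input A: C = (7.7·2.1 + 0.0222·27.9) / 7.722 = 2.174 mg/L.
After input B: C = (7.722·2.174 + 0.071·0.972) / 7.793 = 2.163 mg/L.
After input C: C = (7.793·2.163 + 0.0208·2.43) / 7.814 = 2.164 mg/L.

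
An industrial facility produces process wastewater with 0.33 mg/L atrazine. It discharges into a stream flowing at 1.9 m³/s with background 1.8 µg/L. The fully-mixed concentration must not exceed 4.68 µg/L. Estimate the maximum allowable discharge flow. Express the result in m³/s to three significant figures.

1.8 µg/L = 0.0018 mg/L.
4.68 µg/L = 0.00468 mg/L.
Mass balance at complete mixing: C_std·(Q_w + Q_r) = Q_w·C_e + Q_r·C_b.
Rearranging, Q_w = Q_r·(C_std − C_b)/(C_e − C_std) = 1.9·(0.00468 − 0.0018) / (0.33 − 0.00468) = 0.01682 m³/s.

0.0168 m³/s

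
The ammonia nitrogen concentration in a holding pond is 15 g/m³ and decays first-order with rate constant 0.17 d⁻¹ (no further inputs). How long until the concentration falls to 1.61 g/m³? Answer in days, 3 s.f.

t = ln(C₀/C)/k = ln(15/1.61)/0.17 = 2.232/0.17 = 13.13 d.

13.1 d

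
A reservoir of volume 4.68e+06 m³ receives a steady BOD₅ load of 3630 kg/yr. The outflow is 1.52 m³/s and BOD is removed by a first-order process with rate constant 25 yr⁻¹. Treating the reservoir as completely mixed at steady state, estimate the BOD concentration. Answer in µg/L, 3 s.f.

Outflow Q = 1.52 m³/s × 3.156e+07 s/yr = 4.797e+07 m³/yr.
Steady-state CSTR mass balance: W = Q·C + k·V·C, so C = W/(Q + kV).
Q + kV = 4.797e+07 + 25·4.68e+06 = 1.65e+08 m³/yr.
C = 3630/1.65e+08 = 2.2e-05 kg/m³ = 0.022 mg/L = 22 µg/L.

22.0 µg/L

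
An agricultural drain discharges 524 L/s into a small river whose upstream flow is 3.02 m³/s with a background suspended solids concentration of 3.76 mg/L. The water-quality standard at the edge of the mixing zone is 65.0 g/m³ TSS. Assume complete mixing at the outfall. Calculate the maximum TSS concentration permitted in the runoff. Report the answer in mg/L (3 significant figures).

418 mg/L

524 L/s = 0.524 m³/s.
Mass balance: 65·3.544 = 0.524·Cₑ + 3.02·3.76.
Cₑ = (230.4 − 11.36) / 0.524 = 417.9 mg/L.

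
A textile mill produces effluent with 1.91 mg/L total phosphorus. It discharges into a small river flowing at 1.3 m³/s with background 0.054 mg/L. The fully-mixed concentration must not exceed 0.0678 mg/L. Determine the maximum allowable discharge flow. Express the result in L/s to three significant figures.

9.74 L/s

Mass balance at complete mixing: C_std·(Q_w + Q_r) = Q_w·C_e + Q_r·C_b.
Rearranging, Q_w = Q_r·(C_std − C_b)/(C_e − C_std) = 1.3·(0.0678 − 0.054) / (1.91 − 0.0678) = 0.009738 m³/s.
= 9.738 L/s.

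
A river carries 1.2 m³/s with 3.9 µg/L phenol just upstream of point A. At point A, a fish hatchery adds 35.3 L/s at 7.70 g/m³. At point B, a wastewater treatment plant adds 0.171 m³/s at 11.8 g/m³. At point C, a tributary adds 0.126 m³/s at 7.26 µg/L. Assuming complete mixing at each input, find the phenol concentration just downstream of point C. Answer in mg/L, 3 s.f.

3.9 µg/L = 0.0039 mg/L.
35.3 L/s = 0.0353 m³/s.
After input A: C = (1.2·0.0039 + 0.0353·7.7) / 1.235 = 0.2238 mg/L.
After input B: C = (1.235·0.2238 + 0.171·11.8) / 1.406 = 1.631 mg/L.
7.26 µg/L = 0.00726 mg/L.
After input C: C = (1.406·1.631 + 0.126·0.00726) / 1.532 = 1.498 mg/L.

1.50 mg/L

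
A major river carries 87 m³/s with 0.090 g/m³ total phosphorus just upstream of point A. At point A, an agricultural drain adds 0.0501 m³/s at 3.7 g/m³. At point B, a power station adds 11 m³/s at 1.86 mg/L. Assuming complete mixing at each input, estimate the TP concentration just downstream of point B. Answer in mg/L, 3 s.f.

0.290 mg/L

After input A: C = (87·0.09 + 0.0501·3.7) / 87.05 = 0.09208 mg/L.
After input B: C = (87.05·0.09208 + 11·1.86) / 98.05 = 0.2904 mg/L.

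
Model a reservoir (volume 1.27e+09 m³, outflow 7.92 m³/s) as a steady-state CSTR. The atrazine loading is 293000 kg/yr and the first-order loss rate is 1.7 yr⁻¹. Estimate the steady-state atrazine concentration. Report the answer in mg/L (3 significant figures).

Outflow Q = 7.92 m³/s × 3.156e+07 s/yr = 2.499e+08 m³/yr.
Steady-state CSTR mass balance: W = Q·C + k·V·C, so C = W/(Q + kV).
Q + kV = 2.499e+08 + 1.7·1.27e+09 = 2.409e+09 m³/yr.
C = 293000/2.409e+09 = 0.0001216 kg/m³ = 0.1216 mg/L.

0.122 mg/L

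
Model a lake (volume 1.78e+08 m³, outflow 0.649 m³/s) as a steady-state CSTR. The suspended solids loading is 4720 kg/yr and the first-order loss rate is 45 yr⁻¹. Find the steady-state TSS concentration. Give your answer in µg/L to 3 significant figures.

Outflow Q = 0.649 m³/s × 3.156e+07 s/yr = 2.048e+07 m³/yr.
Steady-state CSTR mass balance: W = Q·C + k·V·C, so C = W/(Q + kV).
Q + kV = 2.048e+07 + 45·1.78e+08 = 8.03e+09 m³/yr.
C = 4720/8.03e+09 = 5.878e-07 kg/m³ = 0.0005878 mg/L = 0.5878 µg/L.

0.588 µg/L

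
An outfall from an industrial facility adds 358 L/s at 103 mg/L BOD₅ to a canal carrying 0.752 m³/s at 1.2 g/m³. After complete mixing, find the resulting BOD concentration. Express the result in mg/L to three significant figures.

358 L/s = 0.358 m³/s.
Flow-weighted mixing gives C = (0.358·103 + 0.752·1.2) / (0.358 + 0.752) = 37.78/1.11 = 34.03 mg/L.

34.0 mg/L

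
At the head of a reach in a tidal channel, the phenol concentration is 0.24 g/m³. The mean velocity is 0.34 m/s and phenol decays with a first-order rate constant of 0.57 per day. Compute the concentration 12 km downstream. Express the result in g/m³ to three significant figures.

0.190 g/m³

Travel time t = 12 km / 0.34 m/s = 1.2e+04/0.34 = 3.529e+04 s = 0.4085 d.
First-order decay: C = 0.24·exp(−0.57·0.4085) = 0.24·0.7923 = 0.1901 g/m³.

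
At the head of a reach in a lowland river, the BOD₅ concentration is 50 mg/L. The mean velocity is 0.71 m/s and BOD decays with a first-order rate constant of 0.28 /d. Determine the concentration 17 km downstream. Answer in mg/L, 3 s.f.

Travel time t = 17 km / 0.71 m/s = 1.7e+04/0.71 = 2.394e+04 s = 0.2771 d.
First-order decay: C = 50·exp(−0.28·0.2771) = 50·0.9253 = 46.27 mg/L.

46.3 mg/L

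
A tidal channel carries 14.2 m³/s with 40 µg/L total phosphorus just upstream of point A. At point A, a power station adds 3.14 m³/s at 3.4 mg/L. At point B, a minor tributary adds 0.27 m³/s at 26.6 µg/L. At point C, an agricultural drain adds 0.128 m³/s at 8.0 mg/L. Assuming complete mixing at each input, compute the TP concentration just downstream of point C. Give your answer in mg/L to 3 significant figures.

0.692 mg/L

40 µg/L = 0.04 mg/L.
After input A: C = (14.2·0.04 + 3.14·3.4) / 17.34 = 0.6484 mg/L.
26.6 µg/L = 0.0266 mg/L.
After input B: C = (17.34·0.6484 + 0.27·0.0266) / 17.61 = 0.6389 mg/L.
After input C: C = (17.61·0.6389 + 0.128·8) / 17.74 = 0.692 mg/L.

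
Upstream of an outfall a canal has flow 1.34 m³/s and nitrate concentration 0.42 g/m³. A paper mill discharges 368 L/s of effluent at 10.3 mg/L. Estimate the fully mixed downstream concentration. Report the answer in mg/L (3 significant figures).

368 L/s = 0.368 m³/s.
Flow-weighted mixing gives C = (0.368·10.3 + 1.34·0.42) / (0.368 + 1.34) = 4.353/1.708 = 2.549 mg/L.

2.55 mg/L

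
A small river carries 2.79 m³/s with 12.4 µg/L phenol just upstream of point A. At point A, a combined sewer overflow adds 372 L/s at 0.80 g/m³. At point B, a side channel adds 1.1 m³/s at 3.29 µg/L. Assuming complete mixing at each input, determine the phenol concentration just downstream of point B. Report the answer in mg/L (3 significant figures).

12.4 µg/L = 0.0124 mg/L.
372 L/s = 0.372 m³/s.
After input A: C = (2.79·0.0124 + 0.372·0.8) / 3.162 = 0.1051 mg/L.
3.29 µg/L = 0.00329 mg/L.
After input B: C = (3.162·0.1051 + 1.1·0.00329) / 4.262 = 0.07879 mg/L.

0.0788 mg/L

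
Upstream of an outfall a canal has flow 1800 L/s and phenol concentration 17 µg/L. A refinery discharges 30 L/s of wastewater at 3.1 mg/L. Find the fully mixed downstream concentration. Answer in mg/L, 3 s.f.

0.0675 mg/L

30 L/s = 0.03 m³/s.
1800 L/s = 1.8 m³/s.
17 µg/L = 0.017 mg/L.
Conservation of mass across the mixing zone: C = (0.03·3.1 + 1.8·0.017) / (0.03 + 1.8) = 0.1236/1.83 = 0.06754 mg/L.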